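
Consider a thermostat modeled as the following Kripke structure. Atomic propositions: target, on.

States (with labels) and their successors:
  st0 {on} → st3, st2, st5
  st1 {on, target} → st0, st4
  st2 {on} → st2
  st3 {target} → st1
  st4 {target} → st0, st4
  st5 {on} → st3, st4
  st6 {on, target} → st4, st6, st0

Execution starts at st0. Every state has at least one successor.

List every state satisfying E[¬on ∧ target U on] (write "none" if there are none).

States satisfying ¬on ∧ target: {st3, st4}.
States satisfying on: {st0, st1, st2, st5, st6}.
States satisfying E[¬on ∧ target U on]: {st0, st1, st2, st3, st4, st5, st6}.

{st0, st1, st2, st3, st4, st5, st6}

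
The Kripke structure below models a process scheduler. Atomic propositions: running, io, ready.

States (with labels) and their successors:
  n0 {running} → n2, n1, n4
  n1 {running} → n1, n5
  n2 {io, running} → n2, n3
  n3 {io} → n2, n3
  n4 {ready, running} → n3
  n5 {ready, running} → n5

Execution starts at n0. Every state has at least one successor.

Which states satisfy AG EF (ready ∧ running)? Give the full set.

States satisfying EF (ready ∧ running): {n0, n1, n4, n5}.
States satisfying AG EF (ready ∧ running): {n1, n5}.

{n1, n5}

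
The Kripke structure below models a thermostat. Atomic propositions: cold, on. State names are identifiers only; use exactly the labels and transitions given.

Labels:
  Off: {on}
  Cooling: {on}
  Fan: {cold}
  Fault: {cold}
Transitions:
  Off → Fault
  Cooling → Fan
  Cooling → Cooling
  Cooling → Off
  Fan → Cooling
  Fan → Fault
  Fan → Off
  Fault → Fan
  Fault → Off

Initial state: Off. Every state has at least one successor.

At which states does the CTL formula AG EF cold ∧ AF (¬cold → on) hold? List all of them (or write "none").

States satisfying EF cold: {Off, Cooling, Fan, Fault}.
States satisfying AG EF cold: {Off, Cooling, Fan, Fault}.
States satisfying ¬cold → on: {Off, Cooling, Fan, Fault}.
States satisfying AF (¬cold → on): {Off, Cooling, Fan, Fault}.
States satisfying AG EF cold ∧ AF (¬cold → on): {Off, Cooling, Fan, Fault}.

{Off, Cooling, Fan, Fault}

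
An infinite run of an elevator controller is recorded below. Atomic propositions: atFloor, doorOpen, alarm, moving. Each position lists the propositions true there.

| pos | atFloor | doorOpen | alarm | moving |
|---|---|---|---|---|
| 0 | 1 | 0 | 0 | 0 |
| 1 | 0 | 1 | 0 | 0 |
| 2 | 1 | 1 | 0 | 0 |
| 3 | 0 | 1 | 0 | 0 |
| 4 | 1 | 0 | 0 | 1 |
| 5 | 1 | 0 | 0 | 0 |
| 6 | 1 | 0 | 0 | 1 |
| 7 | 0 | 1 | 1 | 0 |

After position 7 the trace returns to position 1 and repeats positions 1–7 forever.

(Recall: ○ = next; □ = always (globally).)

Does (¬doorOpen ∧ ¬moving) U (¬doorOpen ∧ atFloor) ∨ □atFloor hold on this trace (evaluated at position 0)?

Yes

Walking from position 0: ¬doorOpen ∧ atFloor first holds at position 0, and ¬doorOpen ∧ ¬moving holds at every earlier position along the way, so (¬doorOpen ∧ ¬moving) U (¬doorOpen ∧ atFloor) holds.
atFloor must hold at every position from 0 onward. It fails at position 1, so □atFloor is false.
At position 0: (¬doorOpen ∧ ¬moving) U (¬doorOpen ∧ atFloor) is true; □atFloor is false; so (¬doorOpen ∧ ¬moving) U (¬doorOpen ∧ atFloor) ∨ □atFloor is true.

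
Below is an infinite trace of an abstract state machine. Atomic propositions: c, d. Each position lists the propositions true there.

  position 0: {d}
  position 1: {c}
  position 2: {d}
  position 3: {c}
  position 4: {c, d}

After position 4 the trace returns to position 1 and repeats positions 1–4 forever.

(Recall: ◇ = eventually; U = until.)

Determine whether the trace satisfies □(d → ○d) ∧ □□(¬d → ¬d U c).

Does not hold

d → ○d must hold at every position from 0 onward. It fails at position 0, so □(d → ○d) is false.
Positions where d holds: 0, 2, 4.
Check ○d at each: 0→fails, 2→fails, 4→fails.
□(¬d → ¬d U c) holds at every position 0..4, and those are all positions ever visited, so □□(¬d → ¬d U c) holds.
At position 0: □(d → ○d) is false; □□(¬d → ¬d U c) is true; so □(d → ○d) ∧ □□(¬d → ¬d U c) is false.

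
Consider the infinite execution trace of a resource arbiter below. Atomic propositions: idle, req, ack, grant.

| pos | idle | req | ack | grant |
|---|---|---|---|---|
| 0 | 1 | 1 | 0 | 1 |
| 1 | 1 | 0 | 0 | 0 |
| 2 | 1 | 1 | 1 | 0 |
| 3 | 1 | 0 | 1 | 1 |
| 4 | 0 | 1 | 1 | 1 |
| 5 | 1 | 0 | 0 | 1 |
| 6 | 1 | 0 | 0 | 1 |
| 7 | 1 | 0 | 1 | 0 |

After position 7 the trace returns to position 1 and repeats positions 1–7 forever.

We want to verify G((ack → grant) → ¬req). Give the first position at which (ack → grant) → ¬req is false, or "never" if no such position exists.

At position 0 the labels are {grant, idle, req}, so (ack → grant) → ¬req is false there. This is the first violation.

0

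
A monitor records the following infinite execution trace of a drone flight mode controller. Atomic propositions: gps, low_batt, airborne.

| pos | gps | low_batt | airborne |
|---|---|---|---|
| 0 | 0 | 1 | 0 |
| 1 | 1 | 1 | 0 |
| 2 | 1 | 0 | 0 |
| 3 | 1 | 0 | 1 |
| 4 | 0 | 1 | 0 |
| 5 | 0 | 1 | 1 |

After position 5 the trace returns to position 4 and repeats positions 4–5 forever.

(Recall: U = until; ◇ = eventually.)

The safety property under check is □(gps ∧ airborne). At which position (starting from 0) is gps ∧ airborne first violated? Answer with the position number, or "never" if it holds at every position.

0

At position 0 the labels are {low_batt}, so gps ∧ airborne is false there. This is the first violation.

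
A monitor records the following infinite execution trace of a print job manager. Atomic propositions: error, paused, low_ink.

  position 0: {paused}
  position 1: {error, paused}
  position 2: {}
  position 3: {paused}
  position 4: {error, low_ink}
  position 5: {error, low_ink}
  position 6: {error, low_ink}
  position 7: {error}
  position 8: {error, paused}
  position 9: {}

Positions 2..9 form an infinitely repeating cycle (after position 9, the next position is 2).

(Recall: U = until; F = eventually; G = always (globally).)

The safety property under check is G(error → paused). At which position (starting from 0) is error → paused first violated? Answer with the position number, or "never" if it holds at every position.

4

Check error → paused at each position in order: 0 ✓, 1 ✓, 2 ✓, 3 ✓.
At position 4 the labels are {error, low_ink}, so error → paused is false there. This is the first violation.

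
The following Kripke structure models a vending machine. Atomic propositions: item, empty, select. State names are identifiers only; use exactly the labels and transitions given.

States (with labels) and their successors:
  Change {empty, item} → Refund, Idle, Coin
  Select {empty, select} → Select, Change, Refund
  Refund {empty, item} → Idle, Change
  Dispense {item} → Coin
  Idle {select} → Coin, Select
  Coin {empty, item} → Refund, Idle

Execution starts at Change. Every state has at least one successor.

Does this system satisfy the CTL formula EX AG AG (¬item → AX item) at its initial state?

States satisfying AG AG (¬item → AX item): ∅.
States satisfying EX AG AG (¬item → AX item): ∅.
No suitable path/successor from Change witnesses the formula.
Change ∉ Sat(EX AG AG (¬item → AX item)).

Does not hold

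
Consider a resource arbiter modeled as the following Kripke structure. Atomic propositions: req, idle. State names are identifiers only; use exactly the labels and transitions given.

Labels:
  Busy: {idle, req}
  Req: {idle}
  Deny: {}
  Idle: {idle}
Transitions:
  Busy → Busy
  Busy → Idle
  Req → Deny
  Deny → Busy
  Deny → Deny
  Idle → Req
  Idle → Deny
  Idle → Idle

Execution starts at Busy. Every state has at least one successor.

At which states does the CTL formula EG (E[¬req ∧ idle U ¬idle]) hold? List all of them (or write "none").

States satisfying E[¬req ∧ idle U ¬idle]: {Req, Deny, Idle}.
States satisfying EG (E[¬req ∧ idle U ¬idle]): {Req, Deny, Idle}.

{Req, Deny, Idle}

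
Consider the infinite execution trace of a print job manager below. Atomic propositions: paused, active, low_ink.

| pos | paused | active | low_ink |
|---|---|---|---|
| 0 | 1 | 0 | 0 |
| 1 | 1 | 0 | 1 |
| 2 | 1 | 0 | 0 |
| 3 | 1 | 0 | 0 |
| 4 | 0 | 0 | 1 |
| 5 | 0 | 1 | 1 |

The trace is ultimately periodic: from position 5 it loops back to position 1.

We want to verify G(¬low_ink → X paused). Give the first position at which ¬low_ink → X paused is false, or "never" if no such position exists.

Check ¬low_ink → X paused at each position in order: 0 ✓, 1 ✓, 2 ✓.
At position 3 the labels are {paused} and the next position 4 has {low_ink}, so ¬low_ink → X paused is false there. This is the first violation.

3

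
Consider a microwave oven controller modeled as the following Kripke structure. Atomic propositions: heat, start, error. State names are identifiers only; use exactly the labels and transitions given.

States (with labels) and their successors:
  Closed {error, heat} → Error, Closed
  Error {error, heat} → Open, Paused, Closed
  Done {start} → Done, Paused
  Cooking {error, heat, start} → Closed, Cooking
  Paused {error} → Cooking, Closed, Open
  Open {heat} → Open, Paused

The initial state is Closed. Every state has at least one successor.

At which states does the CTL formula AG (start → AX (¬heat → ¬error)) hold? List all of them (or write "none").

States satisfying start → AX (¬heat → ¬error): {Closed, Error, Cooking, Paused, Open}.
States satisfying AG (start → AX (¬heat → ¬error)): {Closed, Error, Cooking, Paused, Open}.

{Closed, Error, Cooking, Paused, Open}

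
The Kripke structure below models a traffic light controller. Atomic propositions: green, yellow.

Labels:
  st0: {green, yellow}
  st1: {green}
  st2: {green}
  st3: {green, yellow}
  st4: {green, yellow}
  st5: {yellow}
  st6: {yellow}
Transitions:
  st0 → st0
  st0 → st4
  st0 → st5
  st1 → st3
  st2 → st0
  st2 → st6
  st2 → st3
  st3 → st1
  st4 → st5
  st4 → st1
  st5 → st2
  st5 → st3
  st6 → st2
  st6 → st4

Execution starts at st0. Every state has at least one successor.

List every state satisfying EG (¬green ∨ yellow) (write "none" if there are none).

{st0}

States satisfying ¬green ∨ yellow: {st0, st3, st4, st5, st6}.
States satisfying EG (¬green ∨ yellow): {st0}.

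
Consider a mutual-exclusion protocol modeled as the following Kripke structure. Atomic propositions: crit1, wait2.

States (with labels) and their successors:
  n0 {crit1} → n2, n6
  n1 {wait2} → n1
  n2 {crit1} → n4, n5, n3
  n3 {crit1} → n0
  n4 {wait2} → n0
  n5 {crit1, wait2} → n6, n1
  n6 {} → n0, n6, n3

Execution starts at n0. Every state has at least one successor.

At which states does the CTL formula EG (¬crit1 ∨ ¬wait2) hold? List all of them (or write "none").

States satisfying ¬crit1 ∨ ¬wait2: {n0, n1, n2, n3, n4, n6}.
States satisfying EG (¬crit1 ∨ ¬wait2): {n0, n1, n2, n3, n4, n6}.

{n0, n1, n2, n3, n4, n6}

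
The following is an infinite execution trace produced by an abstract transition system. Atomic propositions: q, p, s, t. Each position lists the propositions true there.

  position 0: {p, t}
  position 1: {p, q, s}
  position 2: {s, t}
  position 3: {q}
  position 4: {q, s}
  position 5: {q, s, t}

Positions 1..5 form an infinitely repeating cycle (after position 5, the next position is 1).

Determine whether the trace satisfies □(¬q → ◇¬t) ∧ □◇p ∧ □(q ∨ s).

q ∨ s must hold at every position from 0 onward. It fails at position 0, so □(q ∨ s) is false.
At position 0: □(¬q → ◇¬t) ∧ □◇p is true; □(q ∨ s) is false; so □(¬q → ◇¬t) ∧ □◇p ∧ □(q ∨ s) is false.

No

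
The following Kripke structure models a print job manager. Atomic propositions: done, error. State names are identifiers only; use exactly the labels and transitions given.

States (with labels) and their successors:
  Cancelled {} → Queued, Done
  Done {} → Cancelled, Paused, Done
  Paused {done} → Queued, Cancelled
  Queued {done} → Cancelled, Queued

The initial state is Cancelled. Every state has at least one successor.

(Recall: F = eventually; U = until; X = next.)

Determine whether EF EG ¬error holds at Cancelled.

States satisfying EG ¬error: {Cancelled, Done, Paused, Queued}.
States satisfying EF EG ¬error: {Cancelled, Done, Paused, Queued}.
Some path from Cancelled reaches a state where EG ¬error holds.
Cancelled ∈ Sat(EF EG ¬error).

Holds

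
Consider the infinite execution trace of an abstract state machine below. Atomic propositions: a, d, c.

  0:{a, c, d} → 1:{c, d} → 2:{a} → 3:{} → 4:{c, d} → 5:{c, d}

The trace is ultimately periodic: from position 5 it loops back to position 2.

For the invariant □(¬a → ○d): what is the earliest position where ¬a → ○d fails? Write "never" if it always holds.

Check ¬a → ○d at each position in order: 0 ✓.
At position 1 the labels are {c, d} and the next position 2 has {a}, so ¬a → ○d is false there. This is the first violation.

1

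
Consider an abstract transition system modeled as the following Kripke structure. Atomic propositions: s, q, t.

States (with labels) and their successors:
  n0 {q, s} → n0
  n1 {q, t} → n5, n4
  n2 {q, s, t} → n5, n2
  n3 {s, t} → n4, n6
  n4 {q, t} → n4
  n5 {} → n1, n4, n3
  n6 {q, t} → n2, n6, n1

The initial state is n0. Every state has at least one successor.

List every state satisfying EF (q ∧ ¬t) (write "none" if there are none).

States satisfying q ∧ ¬t: {n0}.
States satisfying EF (q ∧ ¬t): {n0}.

{n0}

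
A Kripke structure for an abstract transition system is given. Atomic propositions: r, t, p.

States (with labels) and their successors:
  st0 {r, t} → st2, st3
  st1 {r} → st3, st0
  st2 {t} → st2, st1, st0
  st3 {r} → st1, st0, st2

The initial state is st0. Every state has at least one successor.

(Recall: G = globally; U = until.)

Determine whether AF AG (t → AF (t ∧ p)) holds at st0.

No

States satisfying AG (t → AF (t ∧ p)): ∅.
States satisfying AF AG (t → AF (t ∧ p)): ∅.
There is a path from st0 along which AG (t → AF (t ∧ p)) never holds.
st0 ∉ Sat(AF AG (t → AF (t ∧ p))).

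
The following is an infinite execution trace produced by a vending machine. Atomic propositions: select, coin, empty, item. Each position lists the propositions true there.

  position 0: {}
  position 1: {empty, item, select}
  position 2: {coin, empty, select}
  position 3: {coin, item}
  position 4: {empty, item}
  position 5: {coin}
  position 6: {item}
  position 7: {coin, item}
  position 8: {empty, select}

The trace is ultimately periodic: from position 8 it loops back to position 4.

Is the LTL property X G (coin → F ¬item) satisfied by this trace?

Satisfied

The position after 0 is 1; G (coin → F ¬item) is true there.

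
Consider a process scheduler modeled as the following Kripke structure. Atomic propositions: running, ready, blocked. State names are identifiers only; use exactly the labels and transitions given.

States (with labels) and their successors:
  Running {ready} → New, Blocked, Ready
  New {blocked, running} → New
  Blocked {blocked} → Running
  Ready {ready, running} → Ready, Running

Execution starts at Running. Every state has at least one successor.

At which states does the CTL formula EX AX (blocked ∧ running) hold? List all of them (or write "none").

States satisfying AX (blocked ∧ running): {New}.
States satisfying EX AX (blocked ∧ running): {Running, New}.

{Running, New}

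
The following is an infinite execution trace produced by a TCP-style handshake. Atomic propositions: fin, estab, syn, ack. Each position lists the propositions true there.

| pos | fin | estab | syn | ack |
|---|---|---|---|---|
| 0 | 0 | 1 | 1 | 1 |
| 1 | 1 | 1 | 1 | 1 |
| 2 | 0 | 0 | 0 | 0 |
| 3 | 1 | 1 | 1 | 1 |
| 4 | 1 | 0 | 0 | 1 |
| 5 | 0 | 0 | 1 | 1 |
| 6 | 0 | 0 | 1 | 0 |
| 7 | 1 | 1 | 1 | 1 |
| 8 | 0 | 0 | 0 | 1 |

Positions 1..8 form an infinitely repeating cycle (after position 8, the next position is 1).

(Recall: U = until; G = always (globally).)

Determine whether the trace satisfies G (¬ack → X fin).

Holds

¬ack → X fin holds at every position 0..8, and those are all positions ever visited, so G (¬ack → X fin) holds.
Positions where ¬ack holds: 2, 6.
Check X fin at each: 2→ok, 6→ok.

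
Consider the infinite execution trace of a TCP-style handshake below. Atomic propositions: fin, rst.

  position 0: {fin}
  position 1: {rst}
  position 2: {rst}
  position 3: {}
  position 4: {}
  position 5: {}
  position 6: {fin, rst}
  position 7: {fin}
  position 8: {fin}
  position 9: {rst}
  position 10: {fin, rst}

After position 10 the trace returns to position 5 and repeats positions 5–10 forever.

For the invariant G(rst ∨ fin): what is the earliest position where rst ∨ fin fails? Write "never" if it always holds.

Check rst ∨ fin at each position in order: 0 ✓, 1 ✓, 2 ✓.
At position 3 the labels are {}, so rst ∨ fin is false there. This is the first violation.

3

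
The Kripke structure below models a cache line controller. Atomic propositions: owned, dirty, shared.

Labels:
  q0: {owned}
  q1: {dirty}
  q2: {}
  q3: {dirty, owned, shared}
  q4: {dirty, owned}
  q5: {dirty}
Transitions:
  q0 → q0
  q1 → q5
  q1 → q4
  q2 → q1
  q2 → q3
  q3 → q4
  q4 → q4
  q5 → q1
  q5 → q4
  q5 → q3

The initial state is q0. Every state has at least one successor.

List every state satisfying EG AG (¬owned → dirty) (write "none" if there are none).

{q0, q1, q3, q4, q5}

States satisfying AG (¬owned → dirty): {q0, q1, q3, q4, q5}.
States satisfying EG AG (¬owned → dirty): {q0, q1, q3, q4, q5}.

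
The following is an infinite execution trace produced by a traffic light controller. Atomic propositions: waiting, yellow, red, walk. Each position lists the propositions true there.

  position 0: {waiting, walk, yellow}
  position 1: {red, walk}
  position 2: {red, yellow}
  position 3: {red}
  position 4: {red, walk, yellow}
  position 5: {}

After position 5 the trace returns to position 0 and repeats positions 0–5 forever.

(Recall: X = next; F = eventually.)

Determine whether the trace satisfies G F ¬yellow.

Yes

F ¬yellow holds at every position 0..5, and those are all positions ever visited, so G F ¬yellow holds.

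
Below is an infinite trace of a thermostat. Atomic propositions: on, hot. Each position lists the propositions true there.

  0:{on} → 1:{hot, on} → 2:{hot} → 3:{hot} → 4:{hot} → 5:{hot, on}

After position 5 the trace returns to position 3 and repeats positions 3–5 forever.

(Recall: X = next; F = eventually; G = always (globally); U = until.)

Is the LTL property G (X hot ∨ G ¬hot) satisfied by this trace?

Holds

X hot ∨ G ¬hot holds at every position 0..5, and those are all positions ever visited, so G (X hot ∨ G ¬hot) holds.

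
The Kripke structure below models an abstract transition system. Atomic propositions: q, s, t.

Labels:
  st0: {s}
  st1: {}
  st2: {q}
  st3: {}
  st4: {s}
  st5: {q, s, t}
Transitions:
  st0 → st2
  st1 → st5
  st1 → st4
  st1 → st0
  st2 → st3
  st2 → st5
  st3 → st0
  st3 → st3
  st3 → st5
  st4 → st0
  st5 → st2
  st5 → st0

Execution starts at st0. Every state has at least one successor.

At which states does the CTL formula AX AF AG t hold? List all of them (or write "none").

none

States satisfying AF AG t: ∅.
States satisfying AX AF AG t: ∅.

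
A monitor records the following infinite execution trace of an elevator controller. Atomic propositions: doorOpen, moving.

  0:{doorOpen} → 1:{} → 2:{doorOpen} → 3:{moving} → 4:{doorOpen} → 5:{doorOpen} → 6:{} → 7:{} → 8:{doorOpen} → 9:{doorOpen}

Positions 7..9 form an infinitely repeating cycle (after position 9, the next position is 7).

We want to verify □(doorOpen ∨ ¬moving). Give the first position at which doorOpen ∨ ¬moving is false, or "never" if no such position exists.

3

Check doorOpen ∨ ¬moving at each position in order: 0 ✓, 1 ✓, 2 ✓.
At position 3 the labels are {moving}, so doorOpen ∨ ¬moving is false there. This is the first violation.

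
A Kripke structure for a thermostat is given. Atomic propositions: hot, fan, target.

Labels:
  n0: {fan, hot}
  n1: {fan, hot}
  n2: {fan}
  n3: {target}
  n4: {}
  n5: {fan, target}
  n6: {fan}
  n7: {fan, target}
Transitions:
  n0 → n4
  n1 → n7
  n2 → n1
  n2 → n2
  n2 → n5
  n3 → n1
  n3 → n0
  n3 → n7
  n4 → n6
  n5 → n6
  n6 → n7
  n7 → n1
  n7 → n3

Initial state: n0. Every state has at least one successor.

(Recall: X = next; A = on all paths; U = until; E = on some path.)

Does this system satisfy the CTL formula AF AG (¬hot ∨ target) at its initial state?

Does not hold

States satisfying AG (¬hot ∨ target): ∅.
States satisfying AF AG (¬hot ∨ target): ∅.
There is a path from n0 along which AG (¬hot ∨ target) never holds.
n0 ∉ Sat(AF AG (¬hot ∨ target)).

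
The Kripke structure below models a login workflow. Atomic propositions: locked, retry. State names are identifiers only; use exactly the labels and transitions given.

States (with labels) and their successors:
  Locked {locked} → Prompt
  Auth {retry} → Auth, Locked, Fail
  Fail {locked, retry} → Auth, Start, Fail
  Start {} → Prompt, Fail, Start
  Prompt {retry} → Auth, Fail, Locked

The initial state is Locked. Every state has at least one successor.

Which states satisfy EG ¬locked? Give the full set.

States satisfying ¬locked: {Auth, Start, Prompt}.
States satisfying EG ¬locked: {Auth, Start, Prompt}.

{Auth, Start, Prompt}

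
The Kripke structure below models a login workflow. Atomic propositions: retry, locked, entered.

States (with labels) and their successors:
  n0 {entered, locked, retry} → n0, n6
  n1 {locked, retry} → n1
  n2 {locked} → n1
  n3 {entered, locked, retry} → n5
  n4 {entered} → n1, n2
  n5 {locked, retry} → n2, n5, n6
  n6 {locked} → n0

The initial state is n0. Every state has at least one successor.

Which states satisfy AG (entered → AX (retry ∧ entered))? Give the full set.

{n1, n2}

States satisfying entered → AX (retry ∧ entered): {n1, n2, n5, n6}.
States satisfying AG (entered → AX (retry ∧ entered)): {n1, n2}.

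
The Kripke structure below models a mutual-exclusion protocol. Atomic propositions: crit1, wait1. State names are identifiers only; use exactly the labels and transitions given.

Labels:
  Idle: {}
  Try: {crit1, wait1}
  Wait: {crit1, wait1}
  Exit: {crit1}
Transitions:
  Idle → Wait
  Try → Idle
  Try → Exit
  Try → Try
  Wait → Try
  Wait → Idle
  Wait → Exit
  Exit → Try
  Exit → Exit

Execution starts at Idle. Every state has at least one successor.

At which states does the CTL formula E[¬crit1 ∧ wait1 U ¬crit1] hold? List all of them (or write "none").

{Idle}

States satisfying ¬crit1 ∧ wait1: ∅.
States satisfying ¬crit1: {Idle}.
States satisfying E[¬crit1 ∧ wait1 U ¬crit1]: {Idle}.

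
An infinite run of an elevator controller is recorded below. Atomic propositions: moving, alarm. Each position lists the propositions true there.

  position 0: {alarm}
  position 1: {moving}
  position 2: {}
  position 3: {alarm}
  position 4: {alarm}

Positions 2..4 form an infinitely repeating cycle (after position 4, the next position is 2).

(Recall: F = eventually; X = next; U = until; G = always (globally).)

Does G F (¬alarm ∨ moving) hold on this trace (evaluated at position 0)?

Holds

F (¬alarm ∨ moving) holds at every position 0..4, and those are all positions ever visited, so G F (¬alarm ∨ moving) holds.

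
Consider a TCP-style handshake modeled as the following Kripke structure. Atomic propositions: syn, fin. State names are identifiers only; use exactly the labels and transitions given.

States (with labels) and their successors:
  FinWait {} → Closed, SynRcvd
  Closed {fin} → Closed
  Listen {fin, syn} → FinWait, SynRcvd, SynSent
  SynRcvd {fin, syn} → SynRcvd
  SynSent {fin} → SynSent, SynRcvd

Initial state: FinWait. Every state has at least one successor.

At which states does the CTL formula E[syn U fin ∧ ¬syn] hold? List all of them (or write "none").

States satisfying syn: {Listen, SynRcvd}.
States satisfying fin ∧ ¬syn: {Closed, SynSent}.
States satisfying E[syn U fin ∧ ¬syn]: {Closed, Listen, SynSent}.

{Closed, Listen, SynSent}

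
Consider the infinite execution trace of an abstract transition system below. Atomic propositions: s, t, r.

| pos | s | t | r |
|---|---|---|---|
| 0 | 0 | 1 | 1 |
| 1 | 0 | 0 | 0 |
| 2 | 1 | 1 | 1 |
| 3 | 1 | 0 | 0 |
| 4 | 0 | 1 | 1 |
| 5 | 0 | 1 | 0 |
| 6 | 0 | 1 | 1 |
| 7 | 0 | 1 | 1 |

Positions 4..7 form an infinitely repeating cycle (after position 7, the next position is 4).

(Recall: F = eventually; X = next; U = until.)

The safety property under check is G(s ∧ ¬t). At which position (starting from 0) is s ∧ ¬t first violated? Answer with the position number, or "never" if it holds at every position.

At position 0 the labels are {r, t}, so s ∧ ¬t is false there. This is the first violation.

0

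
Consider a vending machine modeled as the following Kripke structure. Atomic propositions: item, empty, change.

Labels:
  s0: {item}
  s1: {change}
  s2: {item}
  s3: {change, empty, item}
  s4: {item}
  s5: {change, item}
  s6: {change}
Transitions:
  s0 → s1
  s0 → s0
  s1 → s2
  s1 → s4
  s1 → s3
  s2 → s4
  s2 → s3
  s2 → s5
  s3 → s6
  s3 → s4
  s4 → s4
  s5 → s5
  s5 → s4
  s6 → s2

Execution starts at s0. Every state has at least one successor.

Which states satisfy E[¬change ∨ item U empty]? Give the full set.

{s2, s3}

States satisfying ¬change ∨ item: {s0, s2, s3, s4, s5}.
States satisfying empty: {s3}.
States satisfying E[¬change ∨ item U empty]: {s2, s3}.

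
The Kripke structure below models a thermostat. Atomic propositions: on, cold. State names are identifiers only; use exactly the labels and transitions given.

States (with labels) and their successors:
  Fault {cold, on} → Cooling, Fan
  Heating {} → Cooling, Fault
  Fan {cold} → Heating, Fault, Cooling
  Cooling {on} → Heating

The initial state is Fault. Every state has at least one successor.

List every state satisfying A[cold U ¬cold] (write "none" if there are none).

States satisfying cold: {Fault, Fan}.
States satisfying ¬cold: {Heating, Cooling}.
States satisfying A[cold U ¬cold]: {Heating, Cooling}.

{Heating, Cooling}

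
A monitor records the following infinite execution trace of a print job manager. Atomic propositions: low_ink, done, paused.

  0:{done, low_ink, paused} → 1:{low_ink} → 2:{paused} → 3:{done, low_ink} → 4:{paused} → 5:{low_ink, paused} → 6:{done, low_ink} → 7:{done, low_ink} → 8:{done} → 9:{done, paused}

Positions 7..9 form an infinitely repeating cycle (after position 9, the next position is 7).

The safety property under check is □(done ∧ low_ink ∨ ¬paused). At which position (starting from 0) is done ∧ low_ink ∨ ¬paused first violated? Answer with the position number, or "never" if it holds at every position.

2

Check done ∧ low_ink ∨ ¬paused at each position in order: 0 ✓, 1 ✓.
At position 2 the labels are {paused}, so done ∧ low_ink ∨ ¬paused is false there. This is the first violation.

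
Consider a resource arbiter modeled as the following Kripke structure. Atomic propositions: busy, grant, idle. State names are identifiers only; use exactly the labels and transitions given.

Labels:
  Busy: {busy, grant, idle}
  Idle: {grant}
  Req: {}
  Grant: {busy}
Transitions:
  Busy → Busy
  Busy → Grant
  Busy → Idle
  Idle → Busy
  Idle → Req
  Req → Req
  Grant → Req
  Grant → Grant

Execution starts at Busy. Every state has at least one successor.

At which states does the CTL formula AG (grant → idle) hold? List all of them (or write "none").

{Req, Grant}

States satisfying grant → idle: {Busy, Req, Grant}.
States satisfying AG (grant → idle): {Req, Grant}.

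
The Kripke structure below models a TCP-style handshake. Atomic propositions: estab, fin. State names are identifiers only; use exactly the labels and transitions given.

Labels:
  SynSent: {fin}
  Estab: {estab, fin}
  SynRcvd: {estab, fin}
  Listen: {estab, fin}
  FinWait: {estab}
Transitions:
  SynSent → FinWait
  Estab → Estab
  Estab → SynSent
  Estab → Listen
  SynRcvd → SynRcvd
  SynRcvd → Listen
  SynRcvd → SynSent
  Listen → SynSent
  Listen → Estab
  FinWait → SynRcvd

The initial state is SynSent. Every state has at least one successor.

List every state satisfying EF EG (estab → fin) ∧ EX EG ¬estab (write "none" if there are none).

none

States satisfying EG (estab → fin): {Estab, SynRcvd, Listen}.
States satisfying EF EG (estab → fin): {SynSent, Estab, SynRcvd, Listen, FinWait}.
States satisfying EG ¬estab: ∅.
States satisfying EX EG ¬estab: ∅.
States satisfying EF EG (estab → fin) ∧ EX EG ¬estab: ∅.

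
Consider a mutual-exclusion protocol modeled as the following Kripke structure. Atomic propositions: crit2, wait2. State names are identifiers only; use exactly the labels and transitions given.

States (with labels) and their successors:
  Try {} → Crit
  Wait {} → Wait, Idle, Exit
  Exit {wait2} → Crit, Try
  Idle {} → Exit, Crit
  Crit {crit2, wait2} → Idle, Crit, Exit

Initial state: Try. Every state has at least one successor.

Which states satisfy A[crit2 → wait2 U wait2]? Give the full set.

{Try, Exit, Idle, Crit}

States satisfying crit2 → wait2: {Try, Wait, Exit, Idle, Crit}.
States satisfying wait2: {Exit, Crit}.
States satisfying A[crit2 → wait2 U wait2]: {Try, Exit, Idle, Crit}.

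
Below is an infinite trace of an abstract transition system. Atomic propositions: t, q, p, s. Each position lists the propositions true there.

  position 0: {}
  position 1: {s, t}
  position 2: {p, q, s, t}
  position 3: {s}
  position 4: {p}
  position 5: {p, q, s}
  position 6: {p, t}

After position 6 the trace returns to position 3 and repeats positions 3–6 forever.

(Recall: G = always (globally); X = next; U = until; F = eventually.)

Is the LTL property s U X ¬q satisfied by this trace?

Walking from position 0: X ¬q first holds at position 0, and s holds at every earlier position along the way, so s U X ¬q holds.

Yes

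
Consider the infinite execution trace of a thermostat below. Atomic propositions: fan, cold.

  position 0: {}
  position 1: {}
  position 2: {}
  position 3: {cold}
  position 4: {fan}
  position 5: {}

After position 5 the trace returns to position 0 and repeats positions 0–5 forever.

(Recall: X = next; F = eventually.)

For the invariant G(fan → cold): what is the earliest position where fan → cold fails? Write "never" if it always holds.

4

Check fan → cold at each position in order: 0 ✓, 1 ✓, 2 ✓, 3 ✓.
At position 4 the labels are {fan}, so fan → cold is false there. This is the first violation.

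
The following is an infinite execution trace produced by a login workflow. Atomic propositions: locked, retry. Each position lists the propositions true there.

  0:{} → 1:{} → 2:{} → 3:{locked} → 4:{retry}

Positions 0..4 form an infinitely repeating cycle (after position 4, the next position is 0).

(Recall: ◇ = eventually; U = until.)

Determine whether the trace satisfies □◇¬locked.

◇¬locked holds at every position 0..4, and those are all positions ever visited, so □◇¬locked holds.

Satisfied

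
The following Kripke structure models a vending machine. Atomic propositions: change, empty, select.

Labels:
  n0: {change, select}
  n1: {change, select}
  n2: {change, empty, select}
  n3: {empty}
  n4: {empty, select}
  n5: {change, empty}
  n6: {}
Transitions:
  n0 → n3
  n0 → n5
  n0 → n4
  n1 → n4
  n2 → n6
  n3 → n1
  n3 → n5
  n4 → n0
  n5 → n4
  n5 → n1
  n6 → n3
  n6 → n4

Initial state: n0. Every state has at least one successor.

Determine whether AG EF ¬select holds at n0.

States satisfying EF ¬select: {n0, n1, n2, n3, n4, n5, n6}.
States satisfying AG EF ¬select: {n0, n1, n2, n3, n4, n5, n6}.
Every state reachable from n0 satisfies EF ¬select.
n0 ∈ Sat(AG EF ¬select).

Yes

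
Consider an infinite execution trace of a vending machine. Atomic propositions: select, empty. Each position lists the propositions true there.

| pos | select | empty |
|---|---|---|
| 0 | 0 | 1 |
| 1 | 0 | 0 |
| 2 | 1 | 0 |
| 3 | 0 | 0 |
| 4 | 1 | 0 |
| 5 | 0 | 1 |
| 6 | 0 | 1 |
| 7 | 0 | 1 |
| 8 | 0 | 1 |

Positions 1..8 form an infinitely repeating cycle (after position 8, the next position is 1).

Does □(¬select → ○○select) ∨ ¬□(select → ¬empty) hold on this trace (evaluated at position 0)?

¬select → ○○select must hold at every position from 0 onward. It fails at position 1, so □(¬select → ○○select) is false.
Positions where ¬select holds: 0, 1, 3, 5, 6, 7, 8.
Check ○○select at each: 0→ok, 1→fails, 3→fails, 5→fails, 6→fails, 7→fails, 8→ok.
At position 0: □(¬select → ○○select) is false; ¬□(select → ¬empty) is false; so □(¬select → ○○select) ∨ ¬□(select → ¬empty) is false.

Violated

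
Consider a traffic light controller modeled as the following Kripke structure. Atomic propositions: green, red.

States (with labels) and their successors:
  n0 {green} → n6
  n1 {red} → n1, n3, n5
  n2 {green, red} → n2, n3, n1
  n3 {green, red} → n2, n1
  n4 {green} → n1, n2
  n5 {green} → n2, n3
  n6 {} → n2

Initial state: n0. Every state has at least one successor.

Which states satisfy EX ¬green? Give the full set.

{n0, n1, n2, n3, n4}

States satisfying ¬green: {n1, n6}.
States satisfying EX ¬green: {n0, n1, n2, n3, n4}.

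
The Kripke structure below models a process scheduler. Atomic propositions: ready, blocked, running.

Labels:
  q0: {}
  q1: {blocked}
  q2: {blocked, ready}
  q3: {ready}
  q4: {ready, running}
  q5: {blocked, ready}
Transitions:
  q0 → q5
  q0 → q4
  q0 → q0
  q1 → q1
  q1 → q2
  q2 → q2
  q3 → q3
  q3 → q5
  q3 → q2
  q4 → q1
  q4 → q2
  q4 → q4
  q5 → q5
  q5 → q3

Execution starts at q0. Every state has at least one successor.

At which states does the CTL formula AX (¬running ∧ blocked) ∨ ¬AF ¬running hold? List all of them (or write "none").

States satisfying ¬running ∧ blocked: {q1, q2, q5}.
States satisfying AX (¬running ∧ blocked): {q1, q2}.
States satisfying ¬running: {q0, q1, q2, q3, q5}.
States satisfying AF ¬running: {q0, q1, q2, q3, q5}.
States satisfying ¬AF ¬running: {q4}.
States satisfying AX (¬running ∧ blocked) ∨ ¬AF ¬running: {q1, q2, q4}.

{q1, q2, q4}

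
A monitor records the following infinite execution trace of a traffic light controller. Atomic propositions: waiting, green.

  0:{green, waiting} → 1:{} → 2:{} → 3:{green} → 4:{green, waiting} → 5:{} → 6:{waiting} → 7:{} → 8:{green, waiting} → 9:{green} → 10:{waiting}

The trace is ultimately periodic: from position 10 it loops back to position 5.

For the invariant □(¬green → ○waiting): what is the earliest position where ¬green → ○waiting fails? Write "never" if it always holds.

Check ¬green → ○waiting at each position in order: 0 ✓.
At position 1 the labels are {} and the next position 2 has {}, so ¬green → ○waiting is false there. This is the first violation.

1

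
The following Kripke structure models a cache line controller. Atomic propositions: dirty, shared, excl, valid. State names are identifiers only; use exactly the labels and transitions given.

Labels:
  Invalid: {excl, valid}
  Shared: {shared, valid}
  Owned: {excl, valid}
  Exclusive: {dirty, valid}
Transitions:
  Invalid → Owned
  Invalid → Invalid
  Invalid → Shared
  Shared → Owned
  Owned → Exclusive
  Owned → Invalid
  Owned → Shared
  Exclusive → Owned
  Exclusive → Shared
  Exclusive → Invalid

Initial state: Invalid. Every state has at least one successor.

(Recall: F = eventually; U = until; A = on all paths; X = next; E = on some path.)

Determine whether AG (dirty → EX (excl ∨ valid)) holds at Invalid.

States satisfying dirty → EX (excl ∨ valid): {Invalid, Shared, Owned, Exclusive}.
States satisfying AG (dirty → EX (excl ∨ valid)): {Invalid, Shared, Owned, Exclusive}.
Every state reachable from Invalid satisfies dirty → EX (excl ∨ valid).
Invalid ∈ Sat(AG (dirty → EX (excl ∨ valid))).

Holds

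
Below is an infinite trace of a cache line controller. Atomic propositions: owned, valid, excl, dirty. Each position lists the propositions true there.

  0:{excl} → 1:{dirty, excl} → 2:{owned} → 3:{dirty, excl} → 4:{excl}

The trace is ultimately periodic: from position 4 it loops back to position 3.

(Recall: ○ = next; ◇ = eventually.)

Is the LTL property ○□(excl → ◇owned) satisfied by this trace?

The position after 0 is 1; □(excl → ◇owned) is false there.

Violated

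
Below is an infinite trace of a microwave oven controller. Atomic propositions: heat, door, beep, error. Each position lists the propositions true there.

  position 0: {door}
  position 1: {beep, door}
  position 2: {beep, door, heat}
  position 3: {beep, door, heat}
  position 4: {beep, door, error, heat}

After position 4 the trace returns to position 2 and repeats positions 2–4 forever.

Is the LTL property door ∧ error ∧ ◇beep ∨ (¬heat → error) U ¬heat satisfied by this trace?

Walking from position 0: ¬heat first holds at position 0, and ¬heat → error holds at every earlier position along the way, so (¬heat → error) U ¬heat holds.
At position 0: door ∧ error ∧ ◇beep is false; (¬heat → error) U ¬heat is true; so door ∧ error ∧ ◇beep ∨ (¬heat → error) U ¬heat is true.

Satisfied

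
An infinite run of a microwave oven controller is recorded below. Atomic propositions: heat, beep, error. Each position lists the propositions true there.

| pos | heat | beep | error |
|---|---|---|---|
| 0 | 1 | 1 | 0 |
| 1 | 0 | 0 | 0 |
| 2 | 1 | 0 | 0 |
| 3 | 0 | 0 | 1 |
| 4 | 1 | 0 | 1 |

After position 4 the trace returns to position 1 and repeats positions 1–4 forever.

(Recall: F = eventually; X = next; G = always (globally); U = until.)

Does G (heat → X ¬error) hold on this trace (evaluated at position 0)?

Violated

heat → X ¬error must hold at every position from 0 onward. It fails at position 2, so G (heat → X ¬error) is false.
Positions where heat holds: 0, 2, 4.
Check X ¬error at each: 0→ok, 2→fails, 4→ok.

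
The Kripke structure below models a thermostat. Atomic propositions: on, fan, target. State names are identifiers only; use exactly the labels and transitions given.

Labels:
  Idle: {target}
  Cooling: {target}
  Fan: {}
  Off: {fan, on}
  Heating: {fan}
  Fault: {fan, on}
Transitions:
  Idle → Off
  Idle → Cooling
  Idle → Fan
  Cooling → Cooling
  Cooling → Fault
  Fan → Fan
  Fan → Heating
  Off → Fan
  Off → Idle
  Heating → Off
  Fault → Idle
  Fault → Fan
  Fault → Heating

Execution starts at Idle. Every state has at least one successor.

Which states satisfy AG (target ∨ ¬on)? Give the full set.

States satisfying target ∨ ¬on: {Idle, Cooling, Fan, Heating}.
States satisfying AG (target ∨ ¬on): ∅.

none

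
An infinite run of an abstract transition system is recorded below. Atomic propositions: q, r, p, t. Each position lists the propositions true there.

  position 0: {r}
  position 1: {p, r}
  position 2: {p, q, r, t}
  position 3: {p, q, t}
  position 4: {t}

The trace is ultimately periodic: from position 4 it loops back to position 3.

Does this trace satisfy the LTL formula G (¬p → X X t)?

Satisfied

¬p → X X t holds at every position 0..4, and those are all positions ever visited, so G (¬p → X X t) holds.
Positions where ¬p holds: 0, 4.
Check X X t at each: 0→ok, 4→ok.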